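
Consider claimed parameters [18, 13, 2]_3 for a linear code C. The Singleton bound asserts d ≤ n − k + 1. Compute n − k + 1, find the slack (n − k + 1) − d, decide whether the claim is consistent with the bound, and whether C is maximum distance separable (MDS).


Singleton RHS = n − k + 1 = 6, slack = 4, bound satisfied, not MDS.

Singleton bound: d ≤ n − k + 1.
Here n = 18, k = 13, so n − k + 1 = 6.
Given d = 2, check d ≤ 6: YES.
Slack = (n − k + 1) − d = 4.
The code is NOT MDS (slack = 4 > 0).
Description: the claimed parameters are [18, 13, 2]_3; such a code would be non-MDS.


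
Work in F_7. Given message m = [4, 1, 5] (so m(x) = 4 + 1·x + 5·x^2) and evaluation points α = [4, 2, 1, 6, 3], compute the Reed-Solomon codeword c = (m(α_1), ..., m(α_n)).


c = [4, 5, 3, 1, 3]

Message polynomial: m(x) = 4 + 1·x + 5·x^2 (mod 7).
For each evaluation point α_i, compute m(α_i) mod 7:
  α_1 = 4: Horner steps 5 → 0 → 4, so m(4) = 4.
  α_2 = 2: Horner steps 5 → 4 → 5, so m(2) = 5.
  α_3 = 1: Horner steps 5 → 6 → 3, so m(1) = 3.
  α_4 = 6: Horner steps 5 → 3 → 1, so m(6) = 1.
  α_5 = 3: Horner steps 5 → 2 → 3, so m(3) = 3.
Codeword c = [4, 5, 3, 1, 3] ∈ F_7^5.


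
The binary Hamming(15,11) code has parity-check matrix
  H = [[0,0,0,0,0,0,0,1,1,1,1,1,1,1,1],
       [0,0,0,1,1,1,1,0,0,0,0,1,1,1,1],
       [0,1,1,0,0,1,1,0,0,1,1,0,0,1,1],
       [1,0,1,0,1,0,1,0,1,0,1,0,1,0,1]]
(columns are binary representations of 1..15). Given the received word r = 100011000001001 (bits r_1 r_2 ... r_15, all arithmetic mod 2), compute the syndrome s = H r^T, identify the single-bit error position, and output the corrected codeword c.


s = (0, 0, 0, 1)^T, error position = 1, corrected codeword c = 000011000001001

Compute s = H r^T mod 2 one row at a time:
  s_1 = 0 + 0 + 0 + 0 + 1 + 0 + 0 + 1 = 2 ≡ 0 (mod 2).
  s_2 = 0 + 1 + 1 + 0 + 1 + 0 + 0 + 1 = 4 ≡ 0 (mod 2).
  s_3 = 0 + 0 + 1 + 0 + 0 + 0 + 0 + 1 = 2 ≡ 0 (mod 2).
  s_4 = 1 + 0 + 1 + 0 + 0 + 0 + 0 + 1 = 3 ≡ 1 (mod 2).
s = (0, 0, 0, 1)^T — this equals column 1 of H (binary 0001), so error is at position 1.
Correct: flip bit 1 of r = 100011000001001 to get c = 000011000001001.


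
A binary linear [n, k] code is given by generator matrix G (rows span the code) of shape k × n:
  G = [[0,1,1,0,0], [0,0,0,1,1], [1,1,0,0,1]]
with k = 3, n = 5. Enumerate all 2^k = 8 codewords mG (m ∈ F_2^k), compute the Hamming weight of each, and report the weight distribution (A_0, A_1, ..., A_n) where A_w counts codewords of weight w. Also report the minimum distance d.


Weight distribution: A_0 = 1, A_2 = 2, A_3 = 4, A_4 = 1. Minimum distance d = 2.

Enumerate all 2^3 = 8 messages m ∈ F_2^3.
For each, compute codeword c = mG in F_2^5, then tally its weight.
  m = 000 → c = 00000, weight = 0.
  m = 100 → c = 01100, weight = 2.
  m = 010 → c = 00011, weight = 2.
  m = 110 → c = 01111, weight = 4.
  m = 001 → c = 11001, weight = 3.
  m = 101 → c = 10101, weight = 3.
  m = 011 → c = 11010, weight = 3.
  m = 111 → c = 10110, weight = 3.
Tally weights:
  weight 0: 1 codewords.
  weight 2: 2 codewords.
  weight 3: 4 codewords.
  weight 4: 1 codewords.
Minimum distance d = smallest w > 0 with A_w > 0 = 2.
Sanity: Σ A_w = 8 = 2^3 = 8 ✓.


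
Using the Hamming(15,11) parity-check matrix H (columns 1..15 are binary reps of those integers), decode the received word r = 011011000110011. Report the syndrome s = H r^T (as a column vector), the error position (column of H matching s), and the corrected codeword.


s = (0, 0, 1, 0)^T, error position = 2, corrected codeword c = 001011000110011

Compute s = H r^T mod 2 one row at a time:
  s_1 = 0 + 0 + 1 + 1 + 0 + 0 + 1 + 1 = 4 ≡ 0 (mod 2).
  s_2 = 0 + 1 + 1 + 0 + 0 + 0 + 1 + 1 = 4 ≡ 0 (mod 2).
  s_3 = 1 + 1 + 1 + 0 + 1 + 1 + 1 + 1 = 7 ≡ 1 (mod 2).
  s_4 = 0 + 1 + 1 + 0 + 0 + 1 + 0 + 1 = 4 ≡ 0 (mod 2).
s = (0, 0, 1, 0)^T — this equals column 2 of H (binary 0010), so error is at position 2.
Correct: flip bit 2 of r = 011011000110011 to get c = 001011000110011.


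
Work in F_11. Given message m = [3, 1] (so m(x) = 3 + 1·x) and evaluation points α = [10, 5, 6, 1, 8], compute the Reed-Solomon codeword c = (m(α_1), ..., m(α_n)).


c = [2, 8, 9, 4, 0]

Message polynomial: m(x) = 3 + 1·x (mod 11).
For each evaluation point α_i, compute m(α_i) mod 11:
  α_1 = 10: Horner steps 1 → 2, so m(10) = 2.
  α_2 = 5: Horner steps 1 → 8, so m(5) = 8.
  α_3 = 6: Horner steps 1 → 9, so m(6) = 9.
  α_4 = 1: Horner steps 1 → 4, so m(1) = 4.
  α_5 = 8: Horner steps 1 → 0, so m(8) = 0.
Codeword c = [2, 8, 9, 4, 0] ∈ F_11^5.


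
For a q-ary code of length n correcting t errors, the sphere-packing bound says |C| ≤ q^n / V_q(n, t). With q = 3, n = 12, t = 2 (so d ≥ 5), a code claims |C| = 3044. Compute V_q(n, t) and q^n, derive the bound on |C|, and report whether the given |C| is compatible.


V_q(n, t) = 289, q^n = 531441, Hamming bound = 1838, |C| = 3044 > bound (violated).

Step 1: Compute V_q(n, t) = Σ_{j=0}^2 C(n, j) (q−1)^j.
  j = 0: C(12,0)·(2)^0 = 1·1 = 1.
  j = 1: C(12,1)·(2)^1 = 12·2 = 24.
  j = 2: C(12,2)·(2)^2 = 66·4 = 264.
  V_q(n, t) = 1 + 24 + 264 = 289.
Step 2: q^n = 3^12 = 531441.
Step 3: Hamming bound ⌊q^n / V_q(n,t)⌋ = ⌊531441/289⌋ = 1838.
Step 4: Compare |C| = 3044 to 1838: violated.
The claimed |C| lies above the Hamming bound, so no 3-ary code of length 12 with d ≥ 5 can have 3044 codewords.


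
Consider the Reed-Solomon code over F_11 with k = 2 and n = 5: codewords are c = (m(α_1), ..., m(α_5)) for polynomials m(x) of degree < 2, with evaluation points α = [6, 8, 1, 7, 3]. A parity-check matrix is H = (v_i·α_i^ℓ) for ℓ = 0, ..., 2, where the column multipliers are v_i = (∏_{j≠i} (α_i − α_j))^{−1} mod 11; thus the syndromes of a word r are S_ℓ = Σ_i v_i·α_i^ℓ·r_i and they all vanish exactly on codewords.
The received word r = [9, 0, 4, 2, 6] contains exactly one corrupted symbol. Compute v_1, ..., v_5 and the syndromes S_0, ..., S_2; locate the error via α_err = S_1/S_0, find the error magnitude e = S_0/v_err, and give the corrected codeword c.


S = (4, 6, 9), error at position 4, error magnitude e = 3, c = [9, 0, 4, 10, 6].

Step 1: column multipliers v_i = (∏_{j≠i}(α_i − α_j))^{−1} mod 11.
  i = 1 (α = 6): (6−8)(6−1)(6−7)(6−3) = (−2)·5·(−1)·3 = 30 ≡ 8, so v_1 = 8^{−1} = 7 (mod 11).
  i = 2 (α = 8): (8−6)(8−1)(8−7)(8−3) = 2·7·1·5 = 70 ≡ 4, so v_2 = 4^{−1} = 3 (mod 11).
  i = 3 (α = 1): (1−6)(1−8)(1−7)(1−3) = (−5)·(−7)·(−6)·(−2) = 420 ≡ 2, so v_3 = 2^{−1} = 6 (mod 11).
  i = 4 (α = 7): (7−6)(7−8)(7−1)(7−3) = 1·(−1)·6·4 = −24 ≡ 9, so v_4 = 9^{−1} = 5 (mod 11).
  i = 5 (α = 3): (3−6)(3−8)(3−1)(3−7) = (−3)·(−5)·2·(−4) = −120 ≡ 1, so v_5 = 1^{−1} = 1 (mod 11).
  v = [7, 3, 6, 5, 1].
Step 2: syndromes of r = [9, 0, 4, 2, 6] (all sums mod 11).
  S_0 = Σ v_i r_i = 7·9 + 3·0 + 6·4 + 5·2 + 1·6 = 103 ≡ 4.
  S_1 = Σ v_i α_i r_i = 7·6·9 + 3·8·0 + 6·1·4 + 5·7·2 + 1·3·6 = 490 ≡ 6.
  α_i^2 mod 11 = [3, 9, 1, 5, 9].
  S_2 = Σ v_i α_i^2 r_i = 7·3·9 + 3·9·0 + 6·1·4 + 5·5·2 + 1·9·6 = 317 ≡ 9.
  S = (4, 6, 9) ≠ 0, so r is not a codeword (an error is present).
Step 3: locate the error. For a single error e at position i, S_ℓ = v_i·e·α_i^ℓ, so α_err = S_1/S_0.
  S_0^{−1} = 4^{−1} = 3 (mod 11), so α_err = 6·3 = 18 ≡ 7 = α_4. Error position i = 4.
  Consistency check: S_2/S_1 = 9·2 = 18 ≡ 7 = α_err ✓ (single-error assumption holds).
Step 4: error magnitude e = S_0/v_4 = S_0·∏_{j≠4}(α_4 − α_j) = 4·9 = 36 ≡ 3 (mod 11).
Step 5: correct position 4: c_4 = r_4 − e = 2 − 3 ≡ 10 (mod 11). Hence c = [9, 0, 4, 10, 6].
  Check: interpolating c through the α_i gives m(x) = 3 + 1·x (degree < 2) with m(α_i) = c_i for every i, so c is indeed a codeword.


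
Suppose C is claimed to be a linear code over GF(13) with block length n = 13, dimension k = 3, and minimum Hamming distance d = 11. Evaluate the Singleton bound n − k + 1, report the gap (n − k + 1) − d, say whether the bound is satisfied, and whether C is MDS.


Singleton RHS = n − k + 1 = 11, slack = 0, bound satisfied, MDS.

Singleton bound: d ≤ n − k + 1.
Here n = 13, k = 3, so n − k + 1 = 11.
Given d = 11, check d ≤ 11: YES.
Slack = (n − k + 1) − d = 0.
The code is MDS (slack = 0).
Description: the claimed parameters are [13, 3, 11]_13; such a code would be MDS (meets Singleton bound).


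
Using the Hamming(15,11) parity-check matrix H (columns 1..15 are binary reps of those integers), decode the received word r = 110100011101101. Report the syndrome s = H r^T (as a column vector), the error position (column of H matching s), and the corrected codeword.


s = (0, 0, 1, 0)^T, error position = 2, corrected codeword c = 100100011101101

Compute s = H r^T mod 2 one row at a time:
  s_1 = 1 + 1 + 1 + 0 + 1 + 1 + 0 + 1 = 6 ≡ 0 (mod 2).
  s_2 = 1 + 0 + 0 + 0 + 1 + 1 + 0 + 1 = 4 ≡ 0 (mod 2).
  s_3 = 1 + 0 + 0 + 0 + 1 + 0 + 0 + 1 = 3 ≡ 1 (mod 2).
  s_4 = 1 + 0 + 0 + 0 + 1 + 0 + 1 + 1 = 4 ≡ 0 (mod 2).
s = (0, 0, 1, 0)^T — this equals column 2 of H (binary 0010), so error is at position 2.
Correct: flip bit 2 of r = 110100011101101 to get c = 100100011101101.


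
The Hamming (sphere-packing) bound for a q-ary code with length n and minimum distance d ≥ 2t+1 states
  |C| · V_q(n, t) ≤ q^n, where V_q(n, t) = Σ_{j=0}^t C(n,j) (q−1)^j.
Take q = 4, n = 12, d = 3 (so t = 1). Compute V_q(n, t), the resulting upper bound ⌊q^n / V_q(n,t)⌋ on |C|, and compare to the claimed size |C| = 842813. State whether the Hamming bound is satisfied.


V_q(n, t) = 37, q^n = 16777216, Hamming bound = 453438, |C| = 842813 > bound (violated).

Step 1: Compute V_q(n, t) = Σ_{j=0}^1 C(n, j) (q−1)^j.
  j = 0: C(12,0)·(3)^0 = 1·1 = 1.
  j = 1: C(12,1)·(3)^1 = 12·3 = 36.
  V_q(n, t) = 1 + 36 = 37.
Step 2: q^n = 4^12 = 16777216.
Step 3: Hamming bound ⌊q^n / V_q(n,t)⌋ = ⌊16777216/37⌋ = 453438.
Step 4: Compare |C| = 842813 to 453438: violated.
The claimed |C| lies above the Hamming bound, so no 4-ary code of length 12 with d ≥ 3 can have 842813 codewords.


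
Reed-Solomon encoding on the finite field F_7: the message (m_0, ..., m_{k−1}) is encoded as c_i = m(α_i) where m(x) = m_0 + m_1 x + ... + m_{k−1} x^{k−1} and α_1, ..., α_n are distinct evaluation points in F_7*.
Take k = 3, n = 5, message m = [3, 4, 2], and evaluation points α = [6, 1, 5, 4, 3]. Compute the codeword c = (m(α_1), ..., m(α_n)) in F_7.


c = [1, 2, 3, 2, 5]

Message polynomial: m(x) = 3 + 4·x + 2·x^2 (mod 7).
For each evaluation point α_i, compute m(α_i) mod 7:
  α_1 = 6: Horner steps 2 → 2 → 1, so m(6) = 1.
  α_2 = 1: Horner steps 2 → 6 → 2, so m(1) = 2.
  α_3 = 5: Horner steps 2 → 0 → 3, so m(5) = 3.
  α_4 = 4: Horner steps 2 → 5 → 2, so m(4) = 2.
  α_5 = 3: Horner steps 2 → 3 → 5, so m(3) = 5.
Codeword c = [1, 2, 3, 2, 5] ∈ F_7^5.


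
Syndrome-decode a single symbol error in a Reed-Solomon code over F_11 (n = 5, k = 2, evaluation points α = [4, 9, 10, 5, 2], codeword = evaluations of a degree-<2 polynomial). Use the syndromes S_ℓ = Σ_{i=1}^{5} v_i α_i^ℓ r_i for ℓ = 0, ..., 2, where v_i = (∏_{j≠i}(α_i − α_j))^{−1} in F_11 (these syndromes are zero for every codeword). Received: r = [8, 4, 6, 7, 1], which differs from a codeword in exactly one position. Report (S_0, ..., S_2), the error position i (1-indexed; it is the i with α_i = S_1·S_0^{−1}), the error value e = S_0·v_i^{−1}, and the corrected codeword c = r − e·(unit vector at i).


S = (6, 2, 8), error at position 1, error magnitude e = 3, c = [5, 4, 6, 7, 1].

Step 1: column multipliers v_i = (∏_{j≠i}(α_i − α_j))^{−1} mod 11.
  i = 1 (α = 4): (4−9)(4−10)(4−5)(4−2) = (−5)·(−6)·(−1)·2 = −60 ≡ 6, so v_1 = 6^{−1} = 2 (mod 11).
  i = 2 (α = 9): (9−4)(9−10)(9−5)(9−2) = 5·(−1)·4·7 = −140 ≡ 3, so v_2 = 3^{−1} = 4 (mod 11).
  i = 3 (α = 10): (10−4)(10−9)(10−5)(10−2) = 6·1·5·8 = 240 ≡ 9, so v_3 = 9^{−1} = 5 (mod 11).
  i = 4 (α = 5): (5−4)(5−9)(5−10)(5−2) = 1·(−4)·(−5)·3 = 60 ≡ 5, so v_4 = 5^{−1} = 9 (mod 11).
  i = 5 (α = 2): (2−4)(2−9)(2−10)(2−5) = (−2)·(−7)·(−8)·(−3) = 336 ≡ 6, so v_5 = 6^{−1} = 2 (mod 11).
  v = [2, 4, 5, 9, 2].
Step 2: syndromes of r = [8, 4, 6, 7, 1] (all sums mod 11).
  S_0 = Σ v_i r_i = 2·8 + 4·4 + 5·6 + 9·7 + 2·1 = 127 ≡ 6.
  S_1 = Σ v_i α_i r_i = 2·4·8 + 4·9·4 + 5·10·6 + 9·5·7 + 2·2·1 = 827 ≡ 2.
  α_i^2 mod 11 = [5, 4, 1, 3, 4].
  S_2 = Σ v_i α_i^2 r_i = 2·5·8 + 4·4·4 + 5·1·6 + 9·3·7 + 2·4·1 = 371 ≡ 8.
  S = (6, 2, 8) ≠ 0, so r is not a codeword (an error is present).
Step 3: locate the error. For a single error e at position i, S_ℓ = v_i·e·α_i^ℓ, so α_err = S_1/S_0.
  S_0^{−1} = 6^{−1} = 2 (mod 11), so α_err = 2·2 = 4 ≡ 4 = α_1. Error position i = 1.
  Consistency check: S_2/S_1 = 8·6 = 48 ≡ 4 = α_err ✓ (single-error assumption holds).
Step 4: error magnitude e = S_0/v_1 = S_0·∏_{j≠1}(α_1 − α_j) = 6·6 = 36 ≡ 3 (mod 11).
Step 5: correct position 1: c_1 = r_1 − e = 8 − 3 ≡ 5 (mod 11). Hence c = [5, 4, 6, 7, 1].
  Check: interpolating c through the α_i gives m(x) = 8 + 2·x (degree < 2) with m(α_i) = c_i for every i, so c is indeed a codeword.


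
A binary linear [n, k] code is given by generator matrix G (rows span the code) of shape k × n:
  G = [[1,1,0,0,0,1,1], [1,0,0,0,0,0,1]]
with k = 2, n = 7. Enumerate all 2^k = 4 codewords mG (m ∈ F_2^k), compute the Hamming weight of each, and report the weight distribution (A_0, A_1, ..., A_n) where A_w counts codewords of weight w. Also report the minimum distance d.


Weight distribution: A_0 = 1, A_2 = 2, A_4 = 1. Minimum distance d = 2.

Enumerate all 2^2 = 4 messages m ∈ F_2^2.
For each, compute codeword c = mG in F_2^7, then tally its weight.
  m = 00 → c = 0000000, weight = 0.
  m = 10 → c = 1100011, weight = 4.
  m = 01 → c = 1000001, weight = 2.
  m = 11 → c = 0100010, weight = 2.
Tally weights:
  weight 0: 1 codewords.
  weight 2: 2 codewords.
  weight 4: 1 codewords.
Minimum distance d = smallest w > 0 with A_w > 0 = 2.
Sanity: Σ A_w = 4 = 2^2 = 4 ✓.


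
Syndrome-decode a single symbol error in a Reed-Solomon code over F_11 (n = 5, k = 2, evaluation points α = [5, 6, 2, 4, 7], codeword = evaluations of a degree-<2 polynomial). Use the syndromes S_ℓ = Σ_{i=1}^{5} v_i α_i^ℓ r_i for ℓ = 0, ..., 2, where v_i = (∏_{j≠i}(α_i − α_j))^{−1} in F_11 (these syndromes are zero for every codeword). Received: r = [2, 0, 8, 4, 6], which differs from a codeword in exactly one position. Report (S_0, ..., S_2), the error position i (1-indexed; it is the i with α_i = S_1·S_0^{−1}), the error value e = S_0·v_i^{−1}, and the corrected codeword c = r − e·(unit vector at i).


S = (1, 7, 5), error at position 5, error magnitude e = 8, c = [2, 0, 8, 4, 9].

Step 1: column multipliers v_i = (∏_{j≠i}(α_i − α_j))^{−1} mod 11.
  i = 1 (α = 5): (5−6)(5−2)(5−4)(5−7) = (−1)·3·1·(−2) = 6 ≡ 6, so v_1 = 6^{−1} = 2 (mod 11).
  i = 2 (α = 6): (6−5)(6−2)(6−4)(6−7) = 1·4·2·(−1) = −8 ≡ 3, so v_2 = 3^{−1} = 4 (mod 11).
  i = 3 (α = 2): (2−5)(2−6)(2−4)(2−7) = (−3)·(−4)·(−2)·(−5) = 120 ≡ 10, so v_3 = 10^{−1} = 10 (mod 11).
  i = 4 (α = 4): (4−5)(4−6)(4−2)(4−7) = (−1)·(−2)·2·(−3) = −12 ≡ 10, so v_4 = 10^{−1} = 10 (mod 11).
  i = 5 (α = 7): (7−5)(7−6)(7−2)(7−4) = 2·1·5·3 = 30 ≡ 8, so v_5 = 8^{−1} = 7 (mod 11).
  v = [2, 4, 10, 10, 7].
Step 2: syndromes of r = [2, 0, 8, 4, 6] (all sums mod 11).
  S_0 = Σ v_i r_i = 2·2 + 4·0 + 10·8 + 10·4 + 7·6 = 166 ≡ 1.
  S_1 = Σ v_i α_i r_i = 2·5·2 + 4·6·0 + 10·2·8 + 10·4·4 + 7·7·6 = 634 ≡ 7.
  α_i^2 mod 11 = [3, 3, 4, 5, 5].
  S_2 = Σ v_i α_i^2 r_i = 2·3·2 + 4·3·0 + 10·4·8 + 10·5·4 + 7·5·6 = 742 ≡ 5.
  S = (1, 7, 5) ≠ 0, so r is not a codeword (an error is present).
Step 3: locate the error. For a single error e at position i, S_ℓ = v_i·e·α_i^ℓ, so α_err = S_1/S_0.
  S_0^{−1} = 1^{−1} = 1 (mod 11), so α_err = 7·1 = 7 ≡ 7 = α_5. Error position i = 5.
  Consistency check: S_2/S_1 = 5·8 = 40 ≡ 7 = α_err ✓ (single-error assumption holds).
Step 4: error magnitude e = S_0/v_5 = S_0·∏_{j≠5}(α_5 − α_j) = 1·8 = 8 ≡ 8 (mod 11).
Step 5: correct position 5: c_5 = r_5 − e = 6 − 8 ≡ 9 (mod 11). Hence c = [2, 0, 8, 4, 9].
  Check: interpolating c through the α_i gives m(x) = 1 + 9·x (degree < 2) with m(α_i) = c_i for every i, so c is indeed a codeword.


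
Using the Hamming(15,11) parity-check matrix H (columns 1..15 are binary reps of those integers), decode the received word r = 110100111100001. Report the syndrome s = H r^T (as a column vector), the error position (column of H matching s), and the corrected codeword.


s = (0, 1, 0, 0)^T, error position = 4, corrected codeword c = 110000111100001

Compute s = H r^T mod 2 one row at a time:
  s_1 = 1 + 1 + 1 + 0 + 0 + 0 + 0 + 1 = 4 ≡ 0 (mod 2).
  s_2 = 1 + 0 + 0 + 1 + 0 + 0 + 0 + 1 = 3 ≡ 1 (mod 2).
  s_3 = 1 + 0 + 0 + 1 + 1 + 0 + 0 + 1 = 4 ≡ 0 (mod 2).
  s_4 = 1 + 0 + 0 + 1 + 1 + 0 + 0 + 1 = 4 ≡ 0 (mod 2).
s = (0, 1, 0, 0)^T — this equals column 4 of H (binary 0100), so error is at position 4.
Correct: flip bit 4 of r = 110100111100001 to get c = 110000111100001.


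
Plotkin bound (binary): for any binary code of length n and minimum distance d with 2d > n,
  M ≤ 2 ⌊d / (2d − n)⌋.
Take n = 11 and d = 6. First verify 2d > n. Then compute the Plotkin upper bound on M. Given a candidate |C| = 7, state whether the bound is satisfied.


Plotkin bound M ≤ 12; given |C| = 7 ≤ bound (satisfied).

Check applicability: 2d = 12, n = 11.
2d − n = 1 > 0, so Plotkin applies.
Compute d/(2d−n) = 6/1 ≈ 6.0000.
⌊d/(2d−n)⌋ = 6.
Plotkin bound: M ≤ 2·6 = 12.
Given |C| = 7, check: satisfied.
This |C| is below the Plotkin bound.


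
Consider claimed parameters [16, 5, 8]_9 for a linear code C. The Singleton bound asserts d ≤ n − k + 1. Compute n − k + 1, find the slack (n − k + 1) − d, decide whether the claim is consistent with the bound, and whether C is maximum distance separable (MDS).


Singleton RHS = n − k + 1 = 12, slack = 4, bound satisfied, not MDS.

Singleton bound: d ≤ n − k + 1.
Here n = 16, k = 5, so n − k + 1 = 12.
Given d = 8, check d ≤ 12: YES.
Slack = (n − k + 1) − d = 4.
The code is NOT MDS (slack = 4 > 0).
Description: the claimed parameters are [16, 5, 8]_9; such a code would be non-MDS.


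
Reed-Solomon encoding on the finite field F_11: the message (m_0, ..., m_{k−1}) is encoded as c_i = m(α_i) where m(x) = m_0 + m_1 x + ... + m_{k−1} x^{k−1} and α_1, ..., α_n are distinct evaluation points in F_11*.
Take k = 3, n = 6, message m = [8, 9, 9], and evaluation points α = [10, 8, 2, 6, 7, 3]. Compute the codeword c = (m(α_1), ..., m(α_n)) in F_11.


c = [8, 7, 7, 1, 6, 6]

Message polynomial: m(x) = 8 + 9·x + 9·x^2 (mod 11).
For each evaluation point α_i, compute m(α_i) mod 11:
  α_1 = 10: Horner steps 9 → 0 → 8, so m(10) = 8.
  α_2 = 8: Horner steps 9 → 4 → 7, so m(8) = 7.
  α_3 = 2: Horner steps 9 → 5 → 7, so m(2) = 7.
  α_4 = 6: Horner steps 9 → 8 → 1, so m(6) = 1.
  α_5 = 7: Horner steps 9 → 6 → 6, so m(7) = 6.
  α_6 = 3: Horner steps 9 → 3 → 6, so m(3) = 6.
Codeword c = [8, 7, 7, 1, 6, 6] ∈ F_11^6.


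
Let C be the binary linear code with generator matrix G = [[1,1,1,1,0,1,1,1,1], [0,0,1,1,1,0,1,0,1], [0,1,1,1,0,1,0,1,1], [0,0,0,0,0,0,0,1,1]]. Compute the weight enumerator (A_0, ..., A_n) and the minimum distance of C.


Weight distribution: A_0 = 1, A_2 = 2, A_4 = 2, A_5 = 8, A_6 = 2, A_8 = 1. Minimum distance d = 2.

Enumerate all 2^4 = 16 messages m ∈ F_2^4.
For each, compute codeword c = mG in F_2^9, then tally its weight.
  m = 0000 → c = 000000000, weight = 0.
  m = 1000 → c = 111101111, weight = 8.
  m = 0100 → c = 001110101, weight = 5.
  m = 1100 → c = 110011010, weight = 5.
  m = 0010 → c = 011101011, weight = 6.
  m = 1010 → c = 100000100, weight = 2.
  m = 0110 → c = 010011110, weight = 5.
  m = 1110 → c = 101110001, weight = 5.
  m = 0001 → c = 000000011, weight = 2.
  m = 1001 → c = 111101100, weight = 6.
  m = 0101 → c = 001110110, weight = 5.
  m = 1101 → c = 110011001, weight = 5.
  m = 0011 → c = 011101000, weight = 4.
  m = 1011 → c = 100000111, weight = 4.
  m = 0111 → c = 010011101, weight = 5.
  m = 1111 → c = 101110010, weight = 5.
Tally weights:
  weight 0: 1 codewords.
  weight 2: 2 codewords.
  weight 4: 2 codewords.
  weight 5: 8 codewords.
  weight 6: 2 codewords.
  weight 8: 1 codewords.
Minimum distance d = smallest w > 0 with A_w > 0 = 2.
Sanity: Σ A_w = 16 = 2^4 = 16 ✓.


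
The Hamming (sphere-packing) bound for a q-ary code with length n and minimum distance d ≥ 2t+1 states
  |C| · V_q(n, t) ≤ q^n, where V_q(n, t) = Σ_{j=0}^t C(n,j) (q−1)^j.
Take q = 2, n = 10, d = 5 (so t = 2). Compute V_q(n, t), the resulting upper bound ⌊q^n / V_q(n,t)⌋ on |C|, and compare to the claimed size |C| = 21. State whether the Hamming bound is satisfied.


V_q(n, t) = 56, q^n = 1024, Hamming bound = 18, |C| = 21 > bound (violated).

Step 1: Compute V_q(n, t) = Σ_{j=0}^2 C(n, j) (q−1)^j.
  j = 0: C(10,0)·(1)^0 = 1·1 = 1.
  j = 1: C(10,1)·(1)^1 = 10·1 = 10.
  j = 2: C(10,2)·(1)^2 = 45·1 = 45.
  V_q(n, t) = 1 + 10 + 45 = 56.
Step 2: q^n = 2^10 = 1024.
Step 3: Hamming bound ⌊q^n / V_q(n,t)⌋ = ⌊1024/56⌋ = 18.
Step 4: Compare |C| = 21 to 18: violated.
The claimed |C| lies above the Hamming bound, so no 2-ary code of length 10 with d ≥ 5 can have 21 codewords.


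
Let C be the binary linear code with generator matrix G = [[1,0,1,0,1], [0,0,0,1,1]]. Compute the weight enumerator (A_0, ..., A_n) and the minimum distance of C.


Weight distribution: A_0 = 1, A_2 = 1, A_3 = 2. Minimum distance d = 2.

Enumerate all 2^2 = 4 messages m ∈ F_2^2.
For each, compute codeword c = mG in F_2^5, then tally its weight.
  m = 00 → c = 00000, weight = 0.
  m = 10 → c = 10101, weight = 3.
  m = 01 → c = 00011, weight = 2.
  m = 11 → c = 10110, weight = 3.
Tally weights:
  weight 0: 1 codewords.
  weight 2: 1 codewords.
  weight 3: 2 codewords.
Minimum distance d = smallest w > 0 with A_w > 0 = 2.
Sanity: Σ A_w = 4 = 2^2 = 4 ✓.


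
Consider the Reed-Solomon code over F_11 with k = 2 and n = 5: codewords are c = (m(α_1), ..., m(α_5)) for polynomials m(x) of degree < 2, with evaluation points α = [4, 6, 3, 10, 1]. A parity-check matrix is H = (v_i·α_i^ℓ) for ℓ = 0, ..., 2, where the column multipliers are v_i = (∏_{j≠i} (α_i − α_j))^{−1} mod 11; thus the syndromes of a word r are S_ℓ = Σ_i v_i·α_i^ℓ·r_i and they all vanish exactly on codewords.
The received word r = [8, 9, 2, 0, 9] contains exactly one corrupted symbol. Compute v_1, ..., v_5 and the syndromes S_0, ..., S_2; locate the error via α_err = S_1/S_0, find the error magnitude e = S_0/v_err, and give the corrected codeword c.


S = (5, 5, 5), error at position 5, error magnitude e = 8, c = [8, 9, 2, 0, 1].

Step 1: column multipliers v_i = (∏_{j≠i}(α_i − α_j))^{−1} mod 11.
  i = 1 (α = 4): (4−6)(4−3)(4−10)(4−1) = (−2)·1·(−6)·3 = 36 ≡ 3, so v_1 = 3^{−1} = 4 (mod 11).
  i = 2 (α = 6): (6−4)(6−3)(6−10)(6−1) = 2·3·(−4)·5 = −120 ≡ 1, so v_2 = 1^{−1} = 1 (mod 11).
  i = 3 (α = 3): (3−4)(3−6)(3−10)(3−1) = (−1)·(−3)·(−7)·2 = −42 ≡ 2, so v_3 = 2^{−1} = 6 (mod 11).
  i = 4 (α = 10): (10−4)(10−6)(10−3)(10−1) = 6·4·7·9 = 1512 ≡ 5, so v_4 = 5^{−1} = 9 (mod 11).
  i = 5 (α = 1): (1−4)(1−6)(1−3)(1−10) = (−3)·(−5)·(−2)·(−9) = 270 ≡ 6, so v_5 = 6^{−1} = 2 (mod 11).
  v = [4, 1, 6, 9, 2].
Step 2: syndromes of r = [8, 9, 2, 0, 9] (all sums mod 11).
  S_0 = Σ v_i r_i = 4·8 + 1·9 + 6·2 + 9·0 + 2·9 = 71 ≡ 5.
  S_1 = Σ v_i α_i r_i = 4·4·8 + 1·6·9 + 6·3·2 + 9·10·0 + 2·1·9 = 236 ≡ 5.
  α_i^2 mod 11 = [5, 3, 9, 1, 1].
  S_2 = Σ v_i α_i^2 r_i = 4·5·8 + 1·3·9 + 6·9·2 + 9·1·0 + 2·1·9 = 313 ≡ 5.
  S = (5, 5, 5) ≠ 0, so r is not a codeword (an error is present).
Step 3: locate the error. For a single error e at position i, S_ℓ = v_i·e·α_i^ℓ, so α_err = S_1/S_0.
  S_0^{−1} = 5^{−1} = 9 (mod 11), so α_err = 5·9 = 45 ≡ 1 = α_5. Error position i = 5.
  Consistency check: S_2/S_1 = 5·9 = 45 ≡ 1 = α_err ✓ (single-error assumption holds).
Step 4: error magnitude e = S_0/v_5 = S_0·∏_{j≠5}(α_5 − α_j) = 5·6 = 30 ≡ 8 (mod 11).
Step 5: correct position 5: c_5 = r_5 − e = 9 − 8 ≡ 1 (mod 11). Hence c = [8, 9, 2, 0, 1].
  Check: interpolating c through the α_i gives m(x) = 6 + 6·x (degree < 2) with m(α_i) = c_i for every i, so c is indeed a codeword.


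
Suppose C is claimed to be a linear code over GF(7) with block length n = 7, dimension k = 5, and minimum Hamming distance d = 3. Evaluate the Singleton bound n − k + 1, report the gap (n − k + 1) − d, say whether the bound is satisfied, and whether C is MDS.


Singleton RHS = n − k + 1 = 3, slack = 0, bound satisfied, MDS.

Singleton bound: d ≤ n − k + 1.
Here n = 7, k = 5, so n − k + 1 = 3.
Given d = 3, check d ≤ 3: YES.
Slack = (n − k + 1) − d = 0.
The code is MDS (slack = 0).
Description: the claimed parameters are [7, 5, 3]_7; such a code would be MDS (meets Singleton bound).


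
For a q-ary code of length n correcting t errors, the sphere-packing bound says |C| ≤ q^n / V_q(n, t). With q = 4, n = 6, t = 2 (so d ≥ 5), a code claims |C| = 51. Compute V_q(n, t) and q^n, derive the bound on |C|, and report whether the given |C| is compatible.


V_q(n, t) = 154, q^n = 4096, Hamming bound = 26, |C| = 51 > bound (violated).

Step 1: Compute V_q(n, t) = Σ_{j=0}^2 C(n, j) (q−1)^j.
  j = 0: C(6,0)·(3)^0 = 1·1 = 1.
  j = 1: C(6,1)·(3)^1 = 6·3 = 18.
  j = 2: C(6,2)·(3)^2 = 15·9 = 135.
  V_q(n, t) = 1 + 18 + 135 = 154.
Step 2: q^n = 4^6 = 4096.
Step 3: Hamming bound ⌊q^n / V_q(n,t)⌋ = ⌊4096/154⌋ = 26.
Step 4: Compare |C| = 51 to 26: violated.
The claimed |C| lies above the Hamming bound, so no 4-ary code of length 6 with d ≥ 5 can have 51 codewords.


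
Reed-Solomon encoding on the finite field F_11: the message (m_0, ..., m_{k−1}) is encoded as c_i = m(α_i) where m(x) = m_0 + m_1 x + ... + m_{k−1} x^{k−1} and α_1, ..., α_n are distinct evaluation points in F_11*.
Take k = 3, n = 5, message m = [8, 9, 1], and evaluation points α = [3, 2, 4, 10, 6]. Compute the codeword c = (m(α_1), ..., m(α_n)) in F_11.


c = [0, 8, 5, 0, 10]

Message polynomial: m(x) = 8 + 9·x + 1·x^2 (mod 11).
For each evaluation point α_i, compute m(α_i) mod 11:
  α_1 = 3: Horner steps 1 → 1 → 0, so m(3) = 0.
  α_2 = 2: Horner steps 1 → 0 → 8, so m(2) = 8.
  α_3 = 4: Horner steps 1 → 2 → 5, so m(4) = 5.
  α_4 = 10: Horner steps 1 → 8 → 0, so m(10) = 0.
  α_5 = 6: Horner steps 1 → 4 → 10, so m(6) = 10.
Codeword c = [0, 8, 5, 0, 10] ∈ F_11^5.


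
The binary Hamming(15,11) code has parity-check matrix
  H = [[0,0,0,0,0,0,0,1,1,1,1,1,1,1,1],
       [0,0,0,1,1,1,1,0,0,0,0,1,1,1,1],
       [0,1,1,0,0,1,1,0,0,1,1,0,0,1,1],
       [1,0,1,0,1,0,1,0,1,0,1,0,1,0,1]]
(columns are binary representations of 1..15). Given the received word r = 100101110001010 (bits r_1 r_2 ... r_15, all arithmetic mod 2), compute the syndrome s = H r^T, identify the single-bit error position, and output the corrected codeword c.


s = (1, 1, 1, 0)^T, error position = 14, corrected codeword c = 100101110001000

Compute s = H r^T mod 2 one row at a time:
  s_1 = 1 + 0 + 0 + 0 + 1 + 0 + 1 + 0 = 3 ≡ 1 (mod 2).
  s_2 = 1 + 0 + 1 + 1 + 1 + 0 + 1 + 0 = 5 ≡ 1 (mod 2).
  s_3 = 0 + 0 + 1 + 1 + 0 + 0 + 1 + 0 = 3 ≡ 1 (mod 2).
  s_4 = 1 + 0 + 0 + 1 + 0 + 0 + 0 + 0 = 2 ≡ 0 (mod 2).
s = (1, 1, 1, 0)^T — this equals column 14 of H (binary 1110), so error is at position 14.
Correct: flip bit 14 of r = 100101110001010 to get c = 100101110001000.


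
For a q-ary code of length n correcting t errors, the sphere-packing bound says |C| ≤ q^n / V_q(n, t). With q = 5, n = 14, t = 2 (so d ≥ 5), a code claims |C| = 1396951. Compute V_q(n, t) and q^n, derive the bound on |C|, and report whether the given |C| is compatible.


V_q(n, t) = 1513, q^n = 6103515625, Hamming bound = 4034048, |C| = 1396951 ≤ bound (satisfied).

Step 1: Compute V_q(n, t) = Σ_{j=0}^2 C(n, j) (q−1)^j.
  j = 0: C(14,0)·(4)^0 = 1·1 = 1.
  j = 1: C(14,1)·(4)^1 = 14·4 = 56.
  j = 2: C(14,2)·(4)^2 = 91·16 = 1456.
  V_q(n, t) = 1 + 56 + 1456 = 1513.
Step 2: q^n = 5^14 = 6103515625.
Step 3: Hamming bound ⌊q^n / V_q(n,t)⌋ = ⌊6103515625/1513⌋ = 4034048.
Step 4: Compare |C| = 1396951 to 4034048: satisfied.
The claimed |C| lies below the Hamming bound.


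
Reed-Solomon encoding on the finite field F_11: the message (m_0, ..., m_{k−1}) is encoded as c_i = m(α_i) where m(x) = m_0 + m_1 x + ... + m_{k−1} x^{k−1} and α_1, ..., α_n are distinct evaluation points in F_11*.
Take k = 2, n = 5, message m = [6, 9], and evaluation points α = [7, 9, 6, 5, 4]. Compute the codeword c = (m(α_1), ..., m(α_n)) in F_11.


c = [3, 10, 5, 7, 9]

Message polynomial: m(x) = 6 + 9·x (mod 11).
For each evaluation point α_i, compute m(α_i) mod 11:
  α_1 = 7: Horner steps 9 → 3, so m(7) = 3.
  α_2 = 9: Horner steps 9 → 10, so m(9) = 10.
  α_3 = 6: Horner steps 9 → 5, so m(6) = 5.
  α_4 = 5: Horner steps 9 → 7, so m(5) = 7.
  α_5 = 4: Horner steps 9 → 9, so m(4) = 9.
Codeword c = [3, 10, 5, 7, 9] ∈ F_11^5.


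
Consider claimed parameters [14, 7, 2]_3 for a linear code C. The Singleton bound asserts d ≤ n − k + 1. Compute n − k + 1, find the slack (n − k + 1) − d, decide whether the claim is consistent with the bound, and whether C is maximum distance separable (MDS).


Singleton RHS = n − k + 1 = 8, slack = 6, bound satisfied, not MDS.

Singleton bound: d ≤ n − k + 1.
Here n = 14, k = 7, so n − k + 1 = 8.
Given d = 2, check d ≤ 8: YES.
Slack = (n − k + 1) − d = 6.
The code is NOT MDS (slack = 6 > 0).
Description: the claimed parameters are [14, 7, 2]_3; such a code would be non-MDS.


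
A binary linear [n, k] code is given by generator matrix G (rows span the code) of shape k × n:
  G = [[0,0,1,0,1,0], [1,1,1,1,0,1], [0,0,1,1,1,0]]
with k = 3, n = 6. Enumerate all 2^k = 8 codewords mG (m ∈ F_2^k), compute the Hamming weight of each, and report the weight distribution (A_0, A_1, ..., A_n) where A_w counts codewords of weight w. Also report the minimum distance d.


Weight distribution: A_0 = 1, A_1 = 1, A_2 = 1, A_3 = 1, A_4 = 2, A_5 = 2. Minimum distance d = 1.

Enumerate all 2^3 = 8 messages m ∈ F_2^3.
For each, compute codeword c = mG in F_2^6, then tally its weight.
  m = 000 → c = 000000, weight = 0.
  m = 100 → c = 001010, weight = 2.
  m = 010 → c = 111101, weight = 5.
  m = 110 → c = 110111, weight = 5.
  m = 001 → c = 001110, weight = 3.
  m = 101 → c = 000100, weight = 1.
  m = 011 → c = 110011, weight = 4.
  m = 111 → c = 111001, weight = 4.
Tally weights:
  weight 0: 1 codewords.
  weight 1: 1 codewords.
  weight 2: 1 codewords.
  weight 3: 1 codewords.
  weight 4: 2 codewords.
  weight 5: 2 codewords.
Minimum distance d = smallest w > 0 with A_w > 0 = 1.
Sanity: Σ A_w = 8 = 2^3 = 8 ✓.


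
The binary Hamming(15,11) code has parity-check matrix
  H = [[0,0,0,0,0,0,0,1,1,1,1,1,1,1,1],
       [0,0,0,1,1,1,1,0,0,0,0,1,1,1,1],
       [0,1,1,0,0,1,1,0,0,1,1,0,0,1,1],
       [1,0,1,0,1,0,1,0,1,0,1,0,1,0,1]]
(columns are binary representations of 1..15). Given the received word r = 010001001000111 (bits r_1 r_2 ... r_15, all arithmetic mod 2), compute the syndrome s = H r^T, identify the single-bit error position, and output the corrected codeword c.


s = (0, 0, 0, 1)^T, error position = 1, corrected codeword c = 110001001000111

Compute s = H r^T mod 2 one row at a time:
  s_1 = 0 + 1 + 0 + 0 + 0 + 1 + 1 + 1 = 4 ≡ 0 (mod 2).
  s_2 = 0 + 0 + 1 + 0 + 0 + 1 + 1 + 1 = 4 ≡ 0 (mod 2).
  s_3 = 1 + 0 + 1 + 0 + 0 + 0 + 1 + 1 = 4 ≡ 0 (mod 2).
  s_4 = 0 + 0 + 0 + 0 + 1 + 0 + 1 + 1 = 3 ≡ 1 (mod 2).
s = (0, 0, 0, 1)^T — this equals column 1 of H (binary 0001), so error is at position 1.
Correct: flip bit 1 of r = 010001001000111 to get c = 110001001000111.


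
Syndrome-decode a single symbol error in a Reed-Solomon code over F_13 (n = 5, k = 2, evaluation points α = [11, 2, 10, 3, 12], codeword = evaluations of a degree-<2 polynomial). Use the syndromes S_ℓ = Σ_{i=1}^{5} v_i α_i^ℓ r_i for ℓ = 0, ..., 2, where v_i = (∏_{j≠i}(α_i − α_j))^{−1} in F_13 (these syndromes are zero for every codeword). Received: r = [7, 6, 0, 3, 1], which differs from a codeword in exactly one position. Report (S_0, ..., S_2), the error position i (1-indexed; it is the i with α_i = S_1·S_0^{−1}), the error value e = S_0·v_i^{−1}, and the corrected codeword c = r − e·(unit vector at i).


S = (2, 4, 8), error at position 2, error magnitude e = 10, c = [7, 9, 0, 3, 1].

Step 1: column multipliers v_i = (∏_{j≠i}(α_i − α_j))^{−1} mod 13.
  i = 1 (α = 11): (11−2)(11−10)(11−3)(11−12) = 9·1·8·(−1) = −72 ≡ 6, so v_1 = 6^{−1} = 11 (mod 13).
  i = 2 (α = 2): (2−11)(2−10)(2−3)(2−12) = (−9)·(−8)·(−1)·(−10) = 720 ≡ 5, so v_2 = 5^{−1} = 8 (mod 13).
  i = 3 (α = 10): (10−11)(10−2)(10−3)(10−12) = (−1)·8·7·(−2) = 112 ≡ 8, so v_3 = 8^{−1} = 5 (mod 13).
  i = 4 (α = 3): (3−11)(3−2)(3−10)(3−12) = (−8)·1·(−7)·(−9) = −504 ≡ 3, so v_4 = 3^{−1} = 9 (mod 13).
  i = 5 (α = 12): (12−11)(12−2)(12−10)(12−3) = 1·10·2·9 = 180 ≡ 11, so v_5 = 11^{−1} = 6 (mod 13).
  v = [11, 8, 5, 9, 6].
Step 2: syndromes of r = [7, 6, 0, 3, 1] (all sums mod 13).
  S_0 = Σ v_i r_i = 11·7 + 8·6 + 5·0 + 9·3 + 6·1 = 158 ≡ 2.
  S_1 = Σ v_i α_i r_i = 11·11·7 + 8·2·6 + 5·10·0 + 9·3·3 + 6·12·1 = 1096 ≡ 4.
  α_i^2 mod 13 = [4, 4, 9, 9, 1].
  S_2 = Σ v_i α_i^2 r_i = 11·4·7 + 8·4·6 + 5·9·0 + 9·9·3 + 6·1·1 = 749 ≡ 8.
  S = (2, 4, 8) ≠ 0, so r is not a codeword (an error is present).
Step 3: locate the error. For a single error e at position i, S_ℓ = v_i·e·α_i^ℓ, so α_err = S_1/S_0.
  S_0^{−1} = 2^{−1} = 7 (mod 13), so α_err = 4·7 = 28 ≡ 2 = α_2. Error position i = 2.
  Consistency check: S_2/S_1 = 8·10 = 80 ≡ 2 = α_err ✓ (single-error assumption holds).
Step 4: error magnitude e = S_0/v_2 = S_0·∏_{j≠2}(α_2 − α_j) = 2·5 = 10 ≡ 10 (mod 13).
Step 5: correct position 2: c_2 = r_2 − e = 6 − 10 ≡ 9 (mod 13). Hence c = [7, 9, 0, 3, 1].
  Check: interpolating c through the α_i gives m(x) = 8 + 7·x (degree < 2) with m(α_i) = c_i for every i, so c is indeed a codeword.


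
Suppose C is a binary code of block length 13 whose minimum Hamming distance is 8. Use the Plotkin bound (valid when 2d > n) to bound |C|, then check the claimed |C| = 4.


Plotkin bound M ≤ 4; given |C| = 4 ≤ bound (satisfied).

Check applicability: 2d = 16, n = 13.
2d − n = 3 > 0, so Plotkin applies.
Compute d/(2d−n) = 8/3 ≈ 2.6667.
⌊d/(2d−n)⌋ = 2.
Plotkin bound: M ≤ 2·2 = 4.
Given |C| = 4, check: satisfied.
This |C| is at the Plotkin bound.


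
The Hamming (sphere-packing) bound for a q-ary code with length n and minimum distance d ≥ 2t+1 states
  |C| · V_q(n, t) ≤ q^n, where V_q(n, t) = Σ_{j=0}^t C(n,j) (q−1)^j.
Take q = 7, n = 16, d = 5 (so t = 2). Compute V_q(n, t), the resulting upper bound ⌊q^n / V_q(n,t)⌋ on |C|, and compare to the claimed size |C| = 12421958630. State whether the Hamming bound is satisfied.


V_q(n, t) = 4417, q^n = 33232930569601, Hamming bound = 7523869270, |C| = 12421958630 > bound (violated).

Step 1: Compute V_q(n, t) = Σ_{j=0}^2 C(n, j) (q−1)^j.
  j = 0: C(16,0)·(6)^0 = 1·1 = 1.
  j = 1: C(16,1)·(6)^1 = 16·6 = 96.
  j = 2: C(16,2)·(6)^2 = 120·36 = 4320.
  V_q(n, t) = 1 + 96 + 4320 = 4417.
Step 2: q^n = 7^16 = 33232930569601.
Step 3: Hamming bound ⌊q^n / V_q(n,t)⌋ = ⌊33232930569601/4417⌋ = 7523869270.
Step 4: Compare |C| = 12421958630 to 7523869270: violated.
The claimed |C| lies above the Hamming bound, so no 7-ary code of length 16 with d ≥ 5 can have 12421958630 codewords.


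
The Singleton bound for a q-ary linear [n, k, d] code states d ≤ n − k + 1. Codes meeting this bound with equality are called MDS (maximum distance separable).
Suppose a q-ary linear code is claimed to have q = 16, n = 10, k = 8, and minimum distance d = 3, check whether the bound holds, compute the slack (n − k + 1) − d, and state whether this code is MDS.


Singleton RHS = n − k + 1 = 3, slack = 0, bound satisfied, MDS.

Singleton bound: d ≤ n − k + 1.
Here n = 10, k = 8, so n − k + 1 = 3.
Given d = 3, check d ≤ 3: YES.
Slack = (n − k + 1) − d = 0.
The code is MDS (slack = 0).
Description: the claimed parameters are [10, 8, 3]_16; such a code would be MDS (meets Singleton bound).


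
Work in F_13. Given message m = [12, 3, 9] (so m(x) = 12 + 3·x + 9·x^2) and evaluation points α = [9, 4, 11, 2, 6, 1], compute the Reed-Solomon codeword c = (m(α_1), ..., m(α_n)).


c = [1, 12, 3, 2, 3, 11]

Message polynomial: m(x) = 12 + 3·x + 9·x^2 (mod 13).
For each evaluation point α_i, compute m(α_i) mod 13:
  α_1 = 9: Horner steps 9 → 6 → 1, so m(9) = 1.
  α_2 = 4: Horner steps 9 → 0 → 12, so m(4) = 12.
  α_3 = 11: Horner steps 9 → 11 → 3, so m(11) = 3.
  α_4 = 2: Horner steps 9 → 8 → 2, so m(2) = 2.
  α_5 = 6: Horner steps 9 → 5 → 3, so m(6) = 3.
  α_6 = 1: Horner steps 9 → 12 → 11, so m(1) = 11.
Codeword c = [1, 12, 3, 2, 3, 11] ∈ F_13^6.


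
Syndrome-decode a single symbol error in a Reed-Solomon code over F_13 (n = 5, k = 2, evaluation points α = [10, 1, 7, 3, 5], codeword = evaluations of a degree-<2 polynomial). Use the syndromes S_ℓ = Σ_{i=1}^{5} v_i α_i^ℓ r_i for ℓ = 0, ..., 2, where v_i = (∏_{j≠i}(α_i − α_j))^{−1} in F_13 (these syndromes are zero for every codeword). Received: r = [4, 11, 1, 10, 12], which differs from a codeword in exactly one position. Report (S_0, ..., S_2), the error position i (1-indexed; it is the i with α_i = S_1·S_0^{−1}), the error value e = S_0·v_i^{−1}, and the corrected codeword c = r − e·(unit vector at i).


S = (1, 1, 1), error at position 2, error magnitude e = 3, c = [4, 8, 1, 10, 12].

Step 1: column multipliers v_i = (∏_{j≠i}(α_i − α_j))^{−1} mod 13.
  i = 1 (α = 10): (10−1)(10−7)(10−3)(10−5) = 9·3·7·5 = 945 ≡ 9, so v_1 = 9^{−1} = 3 (mod 13).
  i = 2 (α = 1): (1−10)(1−7)(1−3)(1−5) = (−9)·(−6)·(−2)·(−4) = 432 ≡ 3, so v_2 = 3^{−1} = 9 (mod 13).
  i = 3 (α = 7): (7−10)(7−1)(7−3)(7−5) = (−3)·6·4·2 = −144 ≡ 12, so v_3 = 12^{−1} = 12 (mod 13).
  i = 4 (α = 3): (3−10)(3−1)(3−7)(3−5) = (−7)·2·(−4)·(−2) = −112 ≡ 5, so v_4 = 5^{−1} = 8 (mod 13).
  i = 5 (α = 5): (5−10)(5−1)(5−7)(5−3) = (−5)·4·(−2)·2 = 80 ≡ 2, so v_5 = 2^{−1} = 7 (mod 13).
  v = [3, 9, 12, 8, 7].
Step 2: syndromes of r = [4, 11, 1, 10, 12] (all sums mod 13).
  S_0 = Σ v_i r_i = 3·4 + 9·11 + 12·1 + 8·10 + 7·12 = 287 ≡ 1.
  S_1 = Σ v_i α_i r_i = 3·10·4 + 9·1·11 + 12·7·1 + 8·3·10 + 7·5·12 = 963 ≡ 1.
  α_i^2 mod 13 = [9, 1, 10, 9, 12].
  S_2 = Σ v_i α_i^2 r_i = 3·9·4 + 9·1·11 + 12·10·1 + 8·9·10 + 7·12·12 = 2055 ≡ 1.
  S = (1, 1, 1) ≠ 0, so r is not a codeword (an error is present).
Step 3: locate the error. For a single error e at position i, S_ℓ = v_i·e·α_i^ℓ, so α_err = S_1/S_0.
  S_0^{−1} = 1^{−1} = 1 (mod 13), so α_err = 1·1 = 1 ≡ 1 = α_2. Error position i = 2.
  Consistency check: S_2/S_1 = 1·1 = 1 ≡ 1 = α_err ✓ (single-error assumption holds).
Step 4: error magnitude e = S_0/v_2 = S_0·∏_{j≠2}(α_2 − α_j) = 1·3 = 3 ≡ 3 (mod 13).
Step 5: correct position 2: c_2 = r_2 − e = 11 − 3 ≡ 8 (mod 13). Hence c = [4, 8, 1, 10, 12].
  Check: interpolating c through the α_i gives m(x) = 7 + 1·x (degree < 2) with m(α_i) = c_i for every i, so c is indeed a codeword.
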